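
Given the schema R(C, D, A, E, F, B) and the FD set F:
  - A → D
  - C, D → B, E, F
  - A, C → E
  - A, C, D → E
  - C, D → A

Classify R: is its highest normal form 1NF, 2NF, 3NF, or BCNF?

3NF

Candidate keys: {A, C}, {C, D}. Prime attributes: {A, C, D}.
A → D: {A}⁺ = {A, D}, which is not all of the attributes, so the left side is not a superkey — BCNF is violated.
But every attribute on its right side ({D}) is prime, and the same holds for every other non-superkey FD, so 3NF still holds.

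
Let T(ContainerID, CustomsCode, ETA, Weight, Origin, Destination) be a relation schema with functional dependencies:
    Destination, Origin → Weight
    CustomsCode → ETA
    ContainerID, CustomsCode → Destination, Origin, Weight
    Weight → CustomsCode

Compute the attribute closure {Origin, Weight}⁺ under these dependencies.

Start with {Origin, Weight}.
Weight → CustomsCode applies; add {CustomsCode} → now {CustomsCode, Origin, Weight}.
CustomsCode → ETA applies; add {ETA} → now {CustomsCode, ETA, Origin, Weight}.
No further FD applies.

{CustomsCode, ETA, Origin, Weight}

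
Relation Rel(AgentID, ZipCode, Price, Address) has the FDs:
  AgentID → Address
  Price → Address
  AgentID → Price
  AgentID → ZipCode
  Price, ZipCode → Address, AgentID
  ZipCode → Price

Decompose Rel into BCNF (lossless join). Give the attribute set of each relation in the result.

{Address, Price}; {AgentID, Price, ZipCode}

Candidate keys of the original relation: {AgentID}, {ZipCode}.
{Address, AgentID, Price, ZipCode}: {Price} determines {Address, Price} here but is not a superkey — split on Price → Address, giving {Address, Price} and {AgentID, Price, ZipCode}.
{Address, Price} is in BCNF.
{AgentID, Price, ZipCode} is in BCNF.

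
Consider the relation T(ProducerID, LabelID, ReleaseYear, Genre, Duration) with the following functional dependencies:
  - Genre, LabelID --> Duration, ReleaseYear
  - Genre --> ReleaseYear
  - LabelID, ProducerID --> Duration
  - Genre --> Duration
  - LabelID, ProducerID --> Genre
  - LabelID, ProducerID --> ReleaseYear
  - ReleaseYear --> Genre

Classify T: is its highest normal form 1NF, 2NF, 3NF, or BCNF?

Candidate key: {LabelID, ProducerID}. Prime attributes: {LabelID, ProducerID}.
Genre, LabelID --> Duration, ReleaseYear: {Genre, LabelID}⁺ = {Duration, Genre, LabelID, ReleaseYear}, which is not all of the attributes, so the left side is not a superkey — BCNF is violated.
Genre, LabelID --> Duration, ReleaseYear determines the non-prime attributes {Duration, ReleaseYear} from a non-superkey — 3NF is violated.
Checking every proper subset of each key, none determines a non-prime attribute — 2NF is satisfied.

2NF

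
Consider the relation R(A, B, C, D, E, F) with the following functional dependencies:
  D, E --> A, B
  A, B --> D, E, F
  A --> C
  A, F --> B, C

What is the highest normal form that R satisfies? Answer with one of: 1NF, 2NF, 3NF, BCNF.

Candidate keys: {A, B}, {A, F}, {D, E}. Prime attributes: {A, B, D, E, F}.
For A --> C we have {A}⁺ = {A, C}; {A} is not a superkey, so BCNF fails.
Because {C} is non-prime and the left side of A --> C is not a superkey, the relation is not in 3NF.
{A} is a proper subset of the key {A, B}, and {A}⁺ contains the non-prime attribute {C} — a partial dependency, so 2NF is violated.

1NF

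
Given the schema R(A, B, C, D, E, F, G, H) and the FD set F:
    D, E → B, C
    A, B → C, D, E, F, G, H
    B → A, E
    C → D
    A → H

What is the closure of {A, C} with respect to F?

{A, C, D, H}

Start with {A, C}.
C → D applies; add {D} → now {A, C, D}.
A → H applies; add {H} → now {A, C, D, H}.
No further FD applies.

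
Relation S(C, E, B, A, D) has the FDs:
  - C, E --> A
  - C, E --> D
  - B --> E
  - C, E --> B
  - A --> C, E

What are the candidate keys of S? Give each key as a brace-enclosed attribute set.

{A}, {B, C}, {C, E}

{A}⁺ = {A, B, C, D, E}, which is every attribute, so {A} is a candidate key.
{B, C}⁺ = {A, B, C, D, E}, which is every attribute, so {B, C} is a candidate key.
{C, E}⁺ = {A, B, C, D, E}, which is every attribute, so {C, E} is a candidate key.
These are minimal and exhaustive — every other superkey contains one of them.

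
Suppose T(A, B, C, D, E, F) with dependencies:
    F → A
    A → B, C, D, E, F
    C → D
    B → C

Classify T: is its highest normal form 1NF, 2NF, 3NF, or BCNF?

Candidate keys: {A}, {F}. Prime attributes: {A, F}.
C → D breaks BCNF: {C}⁺ = {C, D}, so {C} is not a superkey.
C → D determines the non-prime attribute {D} from a non-superkey — 3NF is violated.
Every candidate key is a single attribute, so no partial dependency is possible; 2NF holds.

2NF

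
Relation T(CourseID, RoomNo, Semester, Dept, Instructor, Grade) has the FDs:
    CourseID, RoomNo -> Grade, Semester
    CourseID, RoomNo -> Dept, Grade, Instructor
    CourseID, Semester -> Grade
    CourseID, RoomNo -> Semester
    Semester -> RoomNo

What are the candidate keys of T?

{CourseID} never appears on the right of any FD, so every key must include it.
{CourseID, RoomNo}⁺ = {CourseID, Dept, Grade, Instructor, RoomNo, Semester} — all of the relation — so {CourseID, RoomNo} is a candidate key.
{CourseID, Semester}⁺ = {CourseID, Dept, Grade, Instructor, RoomNo, Semester} — all of the relation — so {CourseID, Semester} is a candidate key.
No proper subset of any of these is a key, and no other minimal superkey exists.

{CourseID, RoomNo}, {CourseID, Semester}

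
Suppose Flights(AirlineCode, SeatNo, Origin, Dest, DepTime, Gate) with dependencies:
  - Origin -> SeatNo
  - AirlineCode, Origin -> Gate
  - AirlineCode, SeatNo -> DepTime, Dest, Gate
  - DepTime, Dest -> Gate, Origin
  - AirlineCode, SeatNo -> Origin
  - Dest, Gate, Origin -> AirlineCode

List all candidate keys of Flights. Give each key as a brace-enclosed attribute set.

Closure of {AirlineCode, Origin} is {AirlineCode, DepTime, Dest, Gate, Origin, SeatNo}, the whole schema; {AirlineCode, Origin} is a candidate key.
Closure of {AirlineCode, SeatNo} is {AirlineCode, DepTime, Dest, Gate, Origin, SeatNo}, the whole schema; {AirlineCode, SeatNo} is a candidate key.
Closure of {DepTime, Dest} is {AirlineCode, DepTime, Dest, Gate, Origin, SeatNo}, the whole schema; {DepTime, Dest} is a candidate key.
Closure of {Dest, Gate, Origin} is {AirlineCode, DepTime, Dest, Gate, Origin, SeatNo}, the whole schema; {Dest, Gate, Origin} is a candidate key.
These are minimal and exhaustive — every other superkey contains one of them.

{AirlineCode, Origin}, {AirlineCode, SeatNo}, {DepTime, Dest}, {Dest, Gate, Origin}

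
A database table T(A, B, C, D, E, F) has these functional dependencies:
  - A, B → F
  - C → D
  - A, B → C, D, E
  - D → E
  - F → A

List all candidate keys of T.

{B} never appears on the right of any FD, so every key must include it.
{A, B}⁺ = {A, B, C, D, E, F} — all of the relation — so {A, B} is a candidate key.
{B, F}⁺ = {A, B, C, D, E, F} — all of the relation — so {B, F} is a candidate key.
These are minimal and exhaustive — every other superkey contains one of them.

{A, B}, {B, F}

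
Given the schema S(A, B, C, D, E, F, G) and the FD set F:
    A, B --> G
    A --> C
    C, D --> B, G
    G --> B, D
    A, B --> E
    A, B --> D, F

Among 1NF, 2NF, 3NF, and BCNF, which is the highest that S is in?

1NF

Candidate keys: {A, B}, {A, D}, {A, G}. Prime attributes: {A, B, D, G}.
A --> C: {A}⁺ = {A, C}, which is not all of the attributes, so the left side is not a superkey — BCNF is violated.
A --> C has non-prime {C} on the right and a non-superkey on the left, so 3NF fails.
{A} is a proper subset of the key {A, B}, and {A}⁺ contains the non-prime attribute {C} — a partial dependency, so 2NF is violated.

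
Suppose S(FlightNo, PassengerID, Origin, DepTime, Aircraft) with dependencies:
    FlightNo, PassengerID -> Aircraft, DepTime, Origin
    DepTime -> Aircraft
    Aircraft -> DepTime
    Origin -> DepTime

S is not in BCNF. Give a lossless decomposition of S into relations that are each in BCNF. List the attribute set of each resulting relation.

Candidate key of the original relation: {FlightNo, PassengerID}.
{Aircraft, DepTime, FlightNo, Origin, PassengerID}: {DepTime} determines {Aircraft, DepTime} here but is not a superkey — split on DepTime -> Aircraft, giving {Aircraft, DepTime} and {DepTime, FlightNo, Origin, PassengerID}.
{Aircraft, DepTime} is in BCNF.
{DepTime, FlightNo, Origin, PassengerID}: {Origin} determines {DepTime, Origin} here but is not a superkey — split on Origin -> DepTime, giving {DepTime, Origin} and {FlightNo, Origin, PassengerID}.
{DepTime, Origin} is in BCNF.
{FlightNo, Origin, PassengerID} is in BCNF.

{Aircraft, DepTime}; {DepTime, Origin}; {FlightNo, Origin, PassengerID}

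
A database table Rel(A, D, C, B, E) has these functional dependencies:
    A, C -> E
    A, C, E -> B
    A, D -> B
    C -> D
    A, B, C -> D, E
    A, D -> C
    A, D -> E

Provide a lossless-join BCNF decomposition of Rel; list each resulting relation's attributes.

Candidate keys of the original relation: {A, C}, {A, D}.
{A, B, C, D, E}: {C} determines {C, D} here but is not a superkey — split on C -> D, giving {C, D} and {A, B, C, E}.
{C, D} is in BCNF.
{A, B, C, E} is in BCNF.

{A, B, C, E}; {C, D}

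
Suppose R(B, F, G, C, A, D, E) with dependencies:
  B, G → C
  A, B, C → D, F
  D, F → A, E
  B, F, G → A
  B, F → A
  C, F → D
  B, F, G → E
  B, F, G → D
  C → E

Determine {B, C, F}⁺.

{A, B, C, D, E, F}

Start with {B, C, F}.
B, F → A applies; add {A} → now {A, B, C, F}.
C, F → D applies; add {D} → now {A, B, C, D, F}.
C → E applies; add {E} → now {A, B, C, D, E, F}.
No further FD applies.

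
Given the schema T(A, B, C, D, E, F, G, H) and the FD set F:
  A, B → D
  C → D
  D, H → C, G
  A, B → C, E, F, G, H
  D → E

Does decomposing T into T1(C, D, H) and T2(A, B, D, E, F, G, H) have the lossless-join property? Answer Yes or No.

Common attributes: {D, H}; their closure is {C, D, E, G, H}.
T1 is contained in that closure, so T1 ∩ T2 → T1 holds and the join is lossless.

Yes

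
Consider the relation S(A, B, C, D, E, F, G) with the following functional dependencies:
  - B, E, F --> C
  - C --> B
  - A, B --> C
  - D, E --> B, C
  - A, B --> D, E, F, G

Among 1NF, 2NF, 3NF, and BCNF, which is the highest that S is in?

3NF

Candidate keys: {A, B}, {A, C}, {A, D, E}. Prime attributes: {A, B, C, D, E}.
B, E, F --> C: {B, E, F}⁺ = {B, C, E, F}, which is not all of the attributes, so the left side is not a superkey — BCNF is violated.
Since {C} ⊆ prime attributes and every other non-superkey FD also has a prime right side, the schema is in 3NF.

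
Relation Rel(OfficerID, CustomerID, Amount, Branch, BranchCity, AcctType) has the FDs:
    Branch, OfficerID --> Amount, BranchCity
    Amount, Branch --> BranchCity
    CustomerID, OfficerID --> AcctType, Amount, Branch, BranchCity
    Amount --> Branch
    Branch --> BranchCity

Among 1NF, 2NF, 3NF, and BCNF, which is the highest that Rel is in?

Candidate key: {CustomerID, OfficerID}. Prime attributes: {CustomerID, OfficerID}.
Branch, OfficerID --> Amount, BranchCity: {Branch, OfficerID}⁺ = {Amount, Branch, BranchCity, OfficerID}, which is not all of the attributes, so the left side is not a superkey — BCNF is violated.
Branch, OfficerID --> Amount, BranchCity has non-prime {Amount, BranchCity} on the right and a non-superkey on the left, so 3NF fails.
Checking every proper subset of each key, none determines a non-prime attribute — 2NF is satisfied.

2NF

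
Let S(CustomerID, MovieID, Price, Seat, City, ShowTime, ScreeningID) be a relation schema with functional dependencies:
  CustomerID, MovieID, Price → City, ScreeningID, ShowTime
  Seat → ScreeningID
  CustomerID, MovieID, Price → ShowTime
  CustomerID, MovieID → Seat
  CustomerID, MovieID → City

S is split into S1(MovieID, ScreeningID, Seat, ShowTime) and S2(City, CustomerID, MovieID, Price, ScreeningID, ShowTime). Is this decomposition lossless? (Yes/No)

No

The shared attributes are {MovieID, ScreeningID, ShowTime} and {MovieID, ScreeningID, ShowTime}⁺ = {MovieID, ScreeningID, ShowTime}.
The closure covers neither S1 nor S2 entirely; the join is not lossless.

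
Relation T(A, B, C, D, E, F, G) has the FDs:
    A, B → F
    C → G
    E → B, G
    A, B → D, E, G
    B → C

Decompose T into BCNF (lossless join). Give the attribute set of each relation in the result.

Candidate keys of the original relation: {A, B}, {A, E}.
{A, B, C, D, E, F, G}: {C} determines {C, G} here but is not a superkey — split on C → G, giving {C, G} and {A, B, C, D, E, F}.
{C, G} is in BCNF.
{A, B, C, D, E, F}: {E} determines {B, C, E} here but is not a superkey — split on E → B, C, giving {B, C, E} and {A, D, E, F}.
{B, C, E}: {B} determines {B, C} here but is not a superkey — split on B → C, giving {B, C} and {B, E}.
{B, C} is in BCNF.
{B, E} is in BCNF.
{A, D, E, F} is in BCNF.

{A, D, E, F}; {B, C}; {B, E}; {C, G}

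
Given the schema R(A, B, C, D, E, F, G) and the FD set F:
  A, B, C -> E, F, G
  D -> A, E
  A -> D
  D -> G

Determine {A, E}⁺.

{A, D, E, G}

Start with {A, E}.
A -> D applies; add {D} → now {A, D, E}.
D -> G applies; add {G} → now {A, D, E, G}.
No further FD applies.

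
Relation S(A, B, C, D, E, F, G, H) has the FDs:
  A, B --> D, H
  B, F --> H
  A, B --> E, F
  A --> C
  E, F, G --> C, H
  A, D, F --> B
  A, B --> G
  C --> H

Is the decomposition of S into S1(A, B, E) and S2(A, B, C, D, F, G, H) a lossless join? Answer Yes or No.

Yes

Common attributes: {A, B}; their closure is {A, B, C, D, E, F, G, H}.
Since S1 ⊆ {A, B, C, D, E, F, G, H}, the intersection is a superkey of S1; the decomposition is lossless.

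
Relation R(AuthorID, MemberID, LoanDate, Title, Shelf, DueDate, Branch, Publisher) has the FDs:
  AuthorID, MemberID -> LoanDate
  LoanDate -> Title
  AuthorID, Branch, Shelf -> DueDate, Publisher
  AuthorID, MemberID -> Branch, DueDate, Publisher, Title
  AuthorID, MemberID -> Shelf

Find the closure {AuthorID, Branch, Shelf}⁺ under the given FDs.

Start with {AuthorID, Branch, Shelf}.
AuthorID, Branch, Shelf -> DueDate, Publisher applies; add {DueDate, Publisher} → now {AuthorID, Branch, DueDate, Publisher, Shelf}.
No further FD applies.

{AuthorID, Branch, DueDate, Publisher, Shelf}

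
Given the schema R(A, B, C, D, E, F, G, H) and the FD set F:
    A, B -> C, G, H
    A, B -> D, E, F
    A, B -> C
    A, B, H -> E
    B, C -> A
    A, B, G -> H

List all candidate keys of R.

No FD produces {B}, so it must be in every candidate key.
{A, B}⁺ = {A, B, C, D, E, F, G, H} — all of the relation — so {A, B} is a candidate key.
{B, C}⁺ = {A, B, C, D, E, F, G, H} — all of the relation — so {B, C} is a candidate key.
No proper subset of any of these is a key, and no other minimal superkey exists.

{A, B}, {B, C}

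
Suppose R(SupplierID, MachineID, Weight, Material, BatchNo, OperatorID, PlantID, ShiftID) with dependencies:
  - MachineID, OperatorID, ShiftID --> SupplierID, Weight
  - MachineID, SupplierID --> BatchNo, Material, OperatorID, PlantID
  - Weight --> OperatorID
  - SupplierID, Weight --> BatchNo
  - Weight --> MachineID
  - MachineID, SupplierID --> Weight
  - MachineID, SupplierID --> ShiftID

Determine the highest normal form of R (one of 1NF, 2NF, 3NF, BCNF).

3NF

Candidate keys: {MachineID, OperatorID, ShiftID}, {MachineID, SupplierID}, {ShiftID, Weight}, {SupplierID, Weight}. Prime attributes: {MachineID, OperatorID, ShiftID, SupplierID, Weight}.
For Weight --> OperatorID we have {Weight}⁺ = {MachineID, OperatorID, Weight}; {Weight} is not a superkey, so BCNF fails.
Its right-hand attributes {OperatorID} are all prime, as are those of every other non-superkey FD — the relation is in 3NF.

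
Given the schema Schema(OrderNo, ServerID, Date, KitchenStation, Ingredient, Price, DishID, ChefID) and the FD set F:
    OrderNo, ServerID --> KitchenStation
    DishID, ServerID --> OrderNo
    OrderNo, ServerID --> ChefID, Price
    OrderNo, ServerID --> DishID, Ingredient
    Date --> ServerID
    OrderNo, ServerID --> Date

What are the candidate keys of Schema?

{Date, DishID}, {Date, OrderNo}, {DishID, ServerID}, {OrderNo, ServerID}

Closure of {Date, DishID} is {ChefID, Date, DishID, Ingredient, KitchenStation, OrderNo, Price, ServerID}, the whole schema; {Date, DishID} is a candidate key.
Closure of {Date, OrderNo} is {ChefID, Date, DishID, Ingredient, KitchenStation, OrderNo, Price, ServerID}, the whole schema; {Date, OrderNo} is a candidate key.
Closure of {DishID, ServerID} is {ChefID, Date, DishID, Ingredient, KitchenStation, OrderNo, Price, ServerID}, the whole schema; {DishID, ServerID} is a candidate key.
Closure of {OrderNo, ServerID} is {ChefID, Date, DishID, Ingredient, KitchenStation, OrderNo, Price, ServerID}, the whole schema; {OrderNo, ServerID} is a candidate key.
Any other superkey properly contains one of these, so there are no further candidate keys.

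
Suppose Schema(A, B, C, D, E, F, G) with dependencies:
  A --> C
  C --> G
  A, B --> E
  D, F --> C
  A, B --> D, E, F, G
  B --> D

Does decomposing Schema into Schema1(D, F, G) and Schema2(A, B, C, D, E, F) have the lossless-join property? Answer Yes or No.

Yes

The shared attributes are {D, F} and {D, F}⁺ = {C, D, F, G}.
Since Schema1 ⊆ {C, D, F, G}, the intersection is a superkey of Schema1; the decomposition is lossless.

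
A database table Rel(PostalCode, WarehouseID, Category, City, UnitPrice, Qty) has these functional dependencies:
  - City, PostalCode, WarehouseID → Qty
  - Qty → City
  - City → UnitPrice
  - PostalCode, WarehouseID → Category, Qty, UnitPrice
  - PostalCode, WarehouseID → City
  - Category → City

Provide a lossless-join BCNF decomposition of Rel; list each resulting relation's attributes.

{Category, PostalCode, Qty, WarehouseID}; {City, Qty}; {City, UnitPrice}

Candidate key of the original relation: {PostalCode, WarehouseID}.
In {Category, City, PostalCode, Qty, UnitPrice, WarehouseID}, {Qty} is not a superkey ({Qty}⁺ restricted to this set is {City, Qty, UnitPrice}), so split on Qty → City, UnitPrice into {City, Qty, UnitPrice} and {Category, PostalCode, Qty, WarehouseID}.
In {City, Qty, UnitPrice}, {City} is not a superkey ({City}⁺ restricted to this set is {City, UnitPrice}), so split on City → UnitPrice into {City, UnitPrice} and {City, Qty}.
{City, UnitPrice} is in BCNF.
{City, Qty} is in BCNF.
{Category, PostalCode, Qty, WarehouseID} is in BCNF.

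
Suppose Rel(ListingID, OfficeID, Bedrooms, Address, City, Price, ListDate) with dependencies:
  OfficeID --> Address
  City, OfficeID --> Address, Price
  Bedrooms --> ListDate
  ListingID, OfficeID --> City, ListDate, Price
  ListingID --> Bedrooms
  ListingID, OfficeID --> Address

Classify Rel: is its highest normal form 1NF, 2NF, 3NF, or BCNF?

Candidate key: {ListingID, OfficeID}. Prime attributes: {ListingID, OfficeID}.
OfficeID --> Address breaks BCNF: {OfficeID}⁺ = {Address, OfficeID}, so {OfficeID} is not a superkey.
OfficeID --> Address determines the non-prime attribute {Address} from a non-superkey — 3NF is violated.
Since {ListingID} ⊂ {ListingID, OfficeID} and {ListingID}⁺ ⊇ {Bedrooms, ListDate} with {Bedrooms, ListDate} non-prime, there is a partial dependency; 2NF fails.

1NF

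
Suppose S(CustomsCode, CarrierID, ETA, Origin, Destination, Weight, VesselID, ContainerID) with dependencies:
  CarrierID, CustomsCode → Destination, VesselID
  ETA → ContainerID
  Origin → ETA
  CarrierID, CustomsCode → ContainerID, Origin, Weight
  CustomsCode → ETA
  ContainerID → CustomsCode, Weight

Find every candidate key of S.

{CarrierID} never appears on the right of any FD, so every key must include it.
Closure of {CarrierID, ContainerID} is {CarrierID, ContainerID, CustomsCode, Destination, ETA, Origin, VesselID, Weight}, the whole schema; {CarrierID, ContainerID} is a candidate key.
Closure of {CarrierID, CustomsCode} is {CarrierID, ContainerID, CustomsCode, Destination, ETA, Origin, VesselID, Weight}, the whole schema; {CarrierID, CustomsCode} is a candidate key.
Closure of {CarrierID, ETA} is {CarrierID, ContainerID, CustomsCode, Destination, ETA, Origin, VesselID, Weight}, the whole schema; {CarrierID, ETA} is a candidate key.
Closure of {CarrierID, Origin} is {CarrierID, ContainerID, CustomsCode, Destination, ETA, Origin, VesselID, Weight}, the whole schema; {CarrierID, Origin} is a candidate key.
These are minimal and exhaustive — every other superkey contains one of them.

{CarrierID, ContainerID}, {CarrierID, CustomsCode}, {CarrierID, ETA}, {CarrierID, Origin}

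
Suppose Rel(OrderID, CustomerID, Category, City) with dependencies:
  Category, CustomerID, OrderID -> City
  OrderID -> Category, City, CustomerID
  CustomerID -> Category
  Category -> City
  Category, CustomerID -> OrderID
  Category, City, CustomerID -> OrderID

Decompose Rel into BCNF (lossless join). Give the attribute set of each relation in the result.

{Category, City}; {Category, CustomerID, OrderID}

Candidate keys of the original relation: {CustomerID}, {OrderID}.
Within {Category, City, CustomerID, OrderID}: {Category}⁺ ∩ {Category, City, CustomerID, OrderID} = {Category, City}, not the whole set, so Category -> City violates BCNF; decompose into {Category, City} and {Category, CustomerID, OrderID}.
{Category, City}: every determinant is a superkey — BCNF.
{Category, CustomerID, OrderID}: every determinant is a superkey — BCNF.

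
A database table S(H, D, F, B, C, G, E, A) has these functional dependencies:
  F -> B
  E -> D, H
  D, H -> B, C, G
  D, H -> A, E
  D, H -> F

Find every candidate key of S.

{E}⁺ = {A, B, C, D, E, F, G, H} — all of the relation — so {E} is a candidate key.
{D, H}⁺ = {A, B, C, D, E, F, G, H} — all of the relation — so {D, H} is a candidate key.
No proper subset of any of these is a key, and no other minimal superkey exists.

{D, H}, {E}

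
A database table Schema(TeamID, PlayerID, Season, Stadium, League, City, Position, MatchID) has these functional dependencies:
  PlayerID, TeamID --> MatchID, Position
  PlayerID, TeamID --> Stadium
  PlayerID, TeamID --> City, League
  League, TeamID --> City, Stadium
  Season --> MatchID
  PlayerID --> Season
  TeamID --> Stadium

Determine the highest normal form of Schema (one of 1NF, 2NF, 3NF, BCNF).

1NF

Candidate key: {PlayerID, TeamID}. Prime attributes: {PlayerID, TeamID}.
League, TeamID --> City, Stadium breaks BCNF: {League, TeamID}⁺ = {City, League, Stadium, TeamID}, so {League, TeamID} is not a superkey.
League, TeamID --> City, Stadium has non-prime {City, Stadium} on the right and a non-superkey on the left, so 3NF fails.
Since {PlayerID} ⊂ {PlayerID, TeamID} and {PlayerID}⁺ ⊇ {MatchID, Season} with {MatchID, Season} non-prime, there is a partial dependency; 2NF fails.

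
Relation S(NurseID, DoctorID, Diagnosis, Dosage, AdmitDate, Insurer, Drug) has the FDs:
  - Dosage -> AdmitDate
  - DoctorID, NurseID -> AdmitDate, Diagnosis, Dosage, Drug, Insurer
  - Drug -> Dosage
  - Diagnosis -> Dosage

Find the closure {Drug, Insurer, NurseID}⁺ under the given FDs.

Start with {Drug, Insurer, NurseID}.
Drug -> Dosage applies; add {Dosage} → now {Dosage, Drug, Insurer, NurseID}.
Dosage -> AdmitDate applies; add {AdmitDate} → now {AdmitDate, Dosage, Drug, Insurer, NurseID}.
No further FD applies.

{AdmitDate, Dosage, Drug, Insurer, NurseID}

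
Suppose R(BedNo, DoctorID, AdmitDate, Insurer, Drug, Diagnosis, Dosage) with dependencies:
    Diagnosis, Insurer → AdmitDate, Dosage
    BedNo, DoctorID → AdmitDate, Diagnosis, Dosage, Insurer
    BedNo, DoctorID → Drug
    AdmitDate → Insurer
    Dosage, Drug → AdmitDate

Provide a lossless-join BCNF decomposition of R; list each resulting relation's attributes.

{AdmitDate, Diagnosis, Dosage}; {AdmitDate, Insurer}; {BedNo, Diagnosis, DoctorID, Drug, Insurer}

Candidate key of the original relation: {BedNo, DoctorID}.
{AdmitDate, BedNo, Diagnosis, DoctorID, Dosage, Drug, Insurer}: {Diagnosis, Insurer} determines {AdmitDate, Diagnosis, Dosage, Insurer} here but is not a superkey — split on Diagnosis, Insurer → AdmitDate, Dosage, giving {AdmitDate, Diagnosis, Dosage, Insurer} and {BedNo, Diagnosis, DoctorID, Drug, Insurer}.
{AdmitDate, Diagnosis, Dosage, Insurer}: {AdmitDate} determines {AdmitDate, Insurer} here but is not a superkey — split on AdmitDate → Insurer, giving {AdmitDate, Insurer} and {AdmitDate, Diagnosis, Dosage}.
{AdmitDate, Insurer} is in BCNF.
{AdmitDate, Diagnosis, Dosage} is in BCNF.
{BedNo, Diagnosis, DoctorID, Drug, Insurer} is in BCNF.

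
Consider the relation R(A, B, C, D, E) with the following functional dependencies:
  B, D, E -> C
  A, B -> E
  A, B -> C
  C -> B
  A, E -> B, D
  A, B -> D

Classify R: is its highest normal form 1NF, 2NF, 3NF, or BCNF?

Candidate keys: {A, B}, {A, C}, {A, E}. Prime attributes: {A, B, C, E}.
B, D, E -> C breaks BCNF: {B, D, E}⁺ = {B, C, D, E}, so {B, D, E} is not a superkey.
But every attribute on its right side ({C}) is prime, and the same holds for every other non-superkey FD, so 3NF still holds.

3NF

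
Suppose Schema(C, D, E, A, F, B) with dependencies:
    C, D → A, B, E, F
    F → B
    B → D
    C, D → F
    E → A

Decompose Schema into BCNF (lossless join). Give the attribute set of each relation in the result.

{A, E}; {B, D}; {B, F}; {C, E, F}

Candidate keys of the original relation: {B, C}, {C, D}, {C, F}.
In {A, B, C, D, E, F}, {F} is not a superkey ({F}⁺ restricted to this set is {B, D, F}), so split on F → B, D into {B, D, F} and {A, C, E, F}.
In {B, D, F}, {B} is not a superkey ({B}⁺ restricted to this set is {B, D}), so split on B → D into {B, D} and {B, F}.
{B, D} is in BCNF.
{B, F} is in BCNF.
In {A, C, E, F}, {E} is not a superkey ({E}⁺ restricted to this set is {A, E}), so split on E → A into {A, E} and {C, E, F}.
{A, E} is in BCNF.
{C, E, F} is in BCNF.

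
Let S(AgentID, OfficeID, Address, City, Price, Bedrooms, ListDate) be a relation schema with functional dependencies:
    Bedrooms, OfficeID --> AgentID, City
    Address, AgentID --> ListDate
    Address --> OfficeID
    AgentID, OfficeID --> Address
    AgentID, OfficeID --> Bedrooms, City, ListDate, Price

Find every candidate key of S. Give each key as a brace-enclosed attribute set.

{Address, AgentID} is a candidate key since {Address, AgentID}⁺ = {Address, AgentID, Bedrooms, City, ListDate, OfficeID, Price} covers every attribute.
{Address, Bedrooms} is a candidate key since {Address, Bedrooms}⁺ = {Address, AgentID, Bedrooms, City, ListDate, OfficeID, Price} covers every attribute.
{AgentID, OfficeID} is a candidate key since {AgentID, OfficeID}⁺ = {Address, AgentID, Bedrooms, City, ListDate, OfficeID, Price} covers every attribute.
{Bedrooms, OfficeID} is a candidate key since {Bedrooms, OfficeID}⁺ = {Address, AgentID, Bedrooms, City, ListDate, OfficeID, Price} covers every attribute.
These are minimal and exhaustive — every other superkey contains one of them.

{Address, AgentID}, {Address, Bedrooms}, {AgentID, OfficeID}, {Bedrooms, OfficeID}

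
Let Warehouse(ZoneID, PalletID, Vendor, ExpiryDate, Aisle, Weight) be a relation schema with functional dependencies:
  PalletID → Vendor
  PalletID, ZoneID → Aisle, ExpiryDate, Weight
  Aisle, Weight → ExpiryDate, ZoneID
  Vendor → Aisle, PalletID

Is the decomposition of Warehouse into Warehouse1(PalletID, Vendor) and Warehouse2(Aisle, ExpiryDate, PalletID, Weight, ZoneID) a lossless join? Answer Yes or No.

Common attributes: {PalletID}; their closure is {Aisle, PalletID, Vendor}.
Since Warehouse1 ⊆ {Aisle, PalletID, Vendor}, the intersection is a superkey of Warehouse1; the decomposition is lossless.

Yes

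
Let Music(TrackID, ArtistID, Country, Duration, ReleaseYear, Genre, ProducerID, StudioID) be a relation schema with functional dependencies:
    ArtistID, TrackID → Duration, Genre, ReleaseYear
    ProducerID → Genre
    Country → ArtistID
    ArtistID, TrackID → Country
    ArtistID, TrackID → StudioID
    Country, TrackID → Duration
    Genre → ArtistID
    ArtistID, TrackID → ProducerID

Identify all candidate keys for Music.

Attributes never on any right-hand side: {TrackID} — every candidate key must contain it.
{ArtistID, TrackID} is a candidate key since {ArtistID, TrackID}⁺ = {ArtistID, Country, Duration, Genre, ProducerID, ReleaseYear, StudioID, TrackID} covers every attribute.
{Country, TrackID} is a candidate key since {Country, TrackID}⁺ = {ArtistID, Country, Duration, Genre, ProducerID, ReleaseYear, StudioID, TrackID} covers every attribute.
{Genre, TrackID} is a candidate key since {Genre, TrackID}⁺ = {ArtistID, Country, Duration, Genre, ProducerID, ReleaseYear, StudioID, TrackID} covers every attribute.
{ProducerID, TrackID} is a candidate key since {ProducerID, TrackID}⁺ = {ArtistID, Country, Duration, Genre, ProducerID, ReleaseYear, StudioID, TrackID} covers every attribute.
These are minimal and exhaustive — every other superkey contains one of them.

{ArtistID, TrackID}, {Country, TrackID}, {Genre, TrackID}, {ProducerID, TrackID}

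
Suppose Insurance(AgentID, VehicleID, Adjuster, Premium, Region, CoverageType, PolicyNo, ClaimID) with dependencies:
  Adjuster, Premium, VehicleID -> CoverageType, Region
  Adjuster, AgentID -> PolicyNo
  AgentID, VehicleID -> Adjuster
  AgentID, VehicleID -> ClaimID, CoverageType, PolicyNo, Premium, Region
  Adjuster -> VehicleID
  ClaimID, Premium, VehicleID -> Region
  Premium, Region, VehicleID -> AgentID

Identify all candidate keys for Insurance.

Closure of {Adjuster, AgentID} is {Adjuster, AgentID, ClaimID, CoverageType, PolicyNo, Premium, Region, VehicleID}, the whole schema; {Adjuster, AgentID} is a candidate key.
Closure of {Adjuster, Premium} is {Adjuster, AgentID, ClaimID, CoverageType, PolicyNo, Premium, Region, VehicleID}, the whole schema; {Adjuster, Premium} is a candidate key.
Closure of {AgentID, VehicleID} is {Adjuster, AgentID, ClaimID, CoverageType, PolicyNo, Premium, Region, VehicleID}, the whole schema; {AgentID, VehicleID} is a candidate key.
Closure of {ClaimID, Premium, VehicleID} is {Adjuster, AgentID, ClaimID, CoverageType, PolicyNo, Premium, Region, VehicleID}, the whole schema; {ClaimID, Premium, VehicleID} is a candidate key.
Closure of {Premium, Region, VehicleID} is {Adjuster, AgentID, ClaimID, CoverageType, PolicyNo, Premium, Region, VehicleID}, the whole schema; {Premium, Region, VehicleID} is a candidate key.
No proper subset of any of these is a key, and no other minimal superkey exists.

{Adjuster, AgentID}, {Adjuster, Premium}, {AgentID, VehicleID}, {ClaimID, Premium, VehicleID}, {Premium, Region, VehicleID}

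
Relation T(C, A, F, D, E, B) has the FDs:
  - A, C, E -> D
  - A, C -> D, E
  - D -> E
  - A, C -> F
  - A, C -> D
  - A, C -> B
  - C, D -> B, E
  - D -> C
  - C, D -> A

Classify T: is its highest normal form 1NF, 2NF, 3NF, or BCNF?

BCNF

Candidate keys: {A, C}, {D}. Prime attributes: {A, C, D}.
Every FD has a superkey on the left, so the relation is in BCNF.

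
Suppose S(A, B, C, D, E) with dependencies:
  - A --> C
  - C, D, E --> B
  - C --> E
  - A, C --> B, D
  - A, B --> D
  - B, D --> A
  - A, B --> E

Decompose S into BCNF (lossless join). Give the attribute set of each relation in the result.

Candidate keys of the original relation: {A}, {B, D}, {C, D}.
In {A, B, C, D, E}, {C} is not a superkey ({C}⁺ restricted to this set is {C, E}), so split on C --> E into {C, E} and {A, B, C, D}.
{C, E} is in BCNF.
{A, B, C, D} is in BCNF.

{A, B, C, D}; {C, E}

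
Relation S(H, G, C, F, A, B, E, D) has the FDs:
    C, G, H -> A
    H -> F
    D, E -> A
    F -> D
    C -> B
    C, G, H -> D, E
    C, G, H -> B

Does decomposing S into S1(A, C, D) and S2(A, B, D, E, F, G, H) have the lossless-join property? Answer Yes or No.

The shared attributes are {A, D} and {A, D}⁺ = {A, D}.
The closure covers neither S1 nor S2 entirely; the join is not lossless.

No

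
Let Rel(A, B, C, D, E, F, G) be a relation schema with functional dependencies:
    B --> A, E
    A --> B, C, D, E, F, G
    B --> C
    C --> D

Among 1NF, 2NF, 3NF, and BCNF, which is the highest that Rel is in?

2NF

Candidate keys: {A}, {B}. Prime attributes: {A, B}.
C --> D breaks BCNF: {C}⁺ = {C, D}, so {C} is not a superkey.
C --> D has non-prime {D} on the right and a non-superkey on the left, so 3NF fails.
Every candidate key is a single attribute, so no partial dependency is possible; 2NF holds.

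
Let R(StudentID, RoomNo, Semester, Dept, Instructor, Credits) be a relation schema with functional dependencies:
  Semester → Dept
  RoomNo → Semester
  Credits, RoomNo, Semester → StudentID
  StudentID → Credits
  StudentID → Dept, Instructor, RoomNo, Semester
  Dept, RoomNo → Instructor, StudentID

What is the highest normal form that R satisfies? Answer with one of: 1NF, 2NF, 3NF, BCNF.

Candidate keys: {RoomNo}, {StudentID}. Prime attributes: {RoomNo, StudentID}.
For Semester → Dept we have {Semester}⁺ = {Dept, Semester}; {Semester} is not a superkey, so BCNF fails.
Because {Dept} is non-prime and the left side of Semester → Dept is not a superkey, the relation is not in 3NF.
Every candidate key is a single attribute, so no partial dependency is possible; 2NF holds.

2NF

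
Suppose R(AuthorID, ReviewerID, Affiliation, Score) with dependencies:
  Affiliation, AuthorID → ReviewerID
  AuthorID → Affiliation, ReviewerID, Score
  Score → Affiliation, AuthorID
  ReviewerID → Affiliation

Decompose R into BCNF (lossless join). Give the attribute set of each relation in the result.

Candidate keys of the original relation: {AuthorID}, {Score}.
Within {Affiliation, AuthorID, ReviewerID, Score}: {ReviewerID}⁺ ∩ {Affiliation, AuthorID, ReviewerID, Score} = {Affiliation, ReviewerID}, not the whole set, so ReviewerID → Affiliation violates BCNF; decompose into {Affiliation, ReviewerID} and {AuthorID, ReviewerID, Score}.
{Affiliation, ReviewerID} has no BCNF violation.
{AuthorID, ReviewerID, Score} has no BCNF violation.

{Affiliation, ReviewerID}; {AuthorID, ReviewerID, Score}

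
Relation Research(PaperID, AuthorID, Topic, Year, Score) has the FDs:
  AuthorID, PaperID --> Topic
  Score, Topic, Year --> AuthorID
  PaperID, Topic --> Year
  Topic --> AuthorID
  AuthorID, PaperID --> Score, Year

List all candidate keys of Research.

{AuthorID, PaperID}, {PaperID, Topic}

{PaperID} never appears on the right of any FD, so every key must include it.
{AuthorID, PaperID}⁺ = {AuthorID, PaperID, Score, Topic, Year}, which is every attribute, so {AuthorID, PaperID} is a candidate key.
{PaperID, Topic}⁺ = {AuthorID, PaperID, Score, Topic, Year}, which is every attribute, so {PaperID, Topic} is a candidate key.
These are minimal and exhaustive — every other superkey contains one of them.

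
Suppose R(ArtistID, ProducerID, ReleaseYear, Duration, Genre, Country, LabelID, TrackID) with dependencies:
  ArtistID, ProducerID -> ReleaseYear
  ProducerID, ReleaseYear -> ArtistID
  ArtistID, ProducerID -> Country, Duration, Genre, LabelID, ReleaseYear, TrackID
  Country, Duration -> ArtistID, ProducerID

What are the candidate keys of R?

Closure of {ArtistID, ProducerID} is {ArtistID, Country, Duration, Genre, LabelID, ProducerID, ReleaseYear, TrackID}, the whole schema; {ArtistID, ProducerID} is a candidate key.
Closure of {Country, Duration} is {ArtistID, Country, Duration, Genre, LabelID, ProducerID, ReleaseYear, TrackID}, the whole schema; {Country, Duration} is a candidate key.
Closure of {ProducerID, ReleaseYear} is {ArtistID, Country, Duration, Genre, LabelID, ProducerID, ReleaseYear, TrackID}, the whole schema; {ProducerID, ReleaseYear} is a candidate key.
These are minimal and exhaustive — every other superkey contains one of them.

{ArtistID, ProducerID}, {Country, Duration}, {ProducerID, ReleaseYear}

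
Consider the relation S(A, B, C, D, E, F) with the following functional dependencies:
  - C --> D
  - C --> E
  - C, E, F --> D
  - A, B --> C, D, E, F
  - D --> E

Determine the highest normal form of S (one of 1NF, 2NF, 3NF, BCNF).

2NF

Candidate key: {A, B}. Prime attributes: {A, B}.
C --> D: {C}⁺ = {C, D, E}, which is not all of the attributes, so the left side is not a superkey — BCNF is violated.
C --> D determines the non-prime attribute {D} from a non-superkey — 3NF is violated.
No proper subset of a key has a non-prime attribute in its closure, so there is no partial dependency; 2NF holds.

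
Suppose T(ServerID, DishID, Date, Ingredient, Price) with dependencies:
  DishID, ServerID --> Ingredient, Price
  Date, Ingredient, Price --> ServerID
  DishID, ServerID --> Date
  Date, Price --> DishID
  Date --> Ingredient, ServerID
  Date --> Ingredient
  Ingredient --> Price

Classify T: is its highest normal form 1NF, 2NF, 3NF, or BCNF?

Candidate keys: {Date}, {DishID, ServerID}. Prime attributes: {Date, DishID, ServerID}.
Ingredient --> Price: {Ingredient}⁺ = {Ingredient, Price}, which is not all of the attributes, so the left side is not a superkey — BCNF is violated.
Because {Price} is non-prime and the left side of Ingredient --> Price is not a superkey, the relation is not in 3NF.
Checking every proper subset of each key, none determines a non-prime attribute — 2NF is satisfied.

2NF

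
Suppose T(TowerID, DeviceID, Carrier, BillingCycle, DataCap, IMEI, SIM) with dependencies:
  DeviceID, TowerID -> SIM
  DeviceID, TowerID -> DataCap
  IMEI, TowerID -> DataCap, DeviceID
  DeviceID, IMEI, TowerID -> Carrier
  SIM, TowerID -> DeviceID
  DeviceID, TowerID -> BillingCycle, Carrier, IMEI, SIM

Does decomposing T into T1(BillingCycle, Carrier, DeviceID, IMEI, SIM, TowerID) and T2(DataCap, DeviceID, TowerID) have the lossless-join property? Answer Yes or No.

Common attributes: {DeviceID, TowerID}; their closure is {BillingCycle, Carrier, DataCap, DeviceID, IMEI, SIM, TowerID}.
This includes all of T1, so the common attributes are a superkey of T1 — the join is lossless.

Yes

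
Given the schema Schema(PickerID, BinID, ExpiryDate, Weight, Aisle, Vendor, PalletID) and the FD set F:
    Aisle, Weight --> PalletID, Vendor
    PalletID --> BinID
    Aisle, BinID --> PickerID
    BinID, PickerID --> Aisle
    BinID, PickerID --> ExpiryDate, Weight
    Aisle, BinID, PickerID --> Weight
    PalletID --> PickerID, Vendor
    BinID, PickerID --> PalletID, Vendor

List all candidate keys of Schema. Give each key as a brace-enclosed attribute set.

{Aisle, BinID}, {Aisle, Weight}, {BinID, PickerID}, {PalletID}

Closure of {PalletID} is {Aisle, BinID, ExpiryDate, PalletID, PickerID, Vendor, Weight}, the whole schema; {PalletID} is a candidate key.
Closure of {Aisle, BinID} is {Aisle, BinID, ExpiryDate, PalletID, PickerID, Vendor, Weight}, the whole schema; {Aisle, BinID} is a candidate key.
Closure of {Aisle, Weight} is {Aisle, BinID, ExpiryDate, PalletID, PickerID, Vendor, Weight}, the whole schema; {Aisle, Weight} is a candidate key.
Closure of {BinID, PickerID} is {Aisle, BinID, ExpiryDate, PalletID, PickerID, Vendor, Weight}, the whole schema; {BinID, PickerID} is a candidate key.
No proper subset of any of these is a key, and no other minimal superkey exists.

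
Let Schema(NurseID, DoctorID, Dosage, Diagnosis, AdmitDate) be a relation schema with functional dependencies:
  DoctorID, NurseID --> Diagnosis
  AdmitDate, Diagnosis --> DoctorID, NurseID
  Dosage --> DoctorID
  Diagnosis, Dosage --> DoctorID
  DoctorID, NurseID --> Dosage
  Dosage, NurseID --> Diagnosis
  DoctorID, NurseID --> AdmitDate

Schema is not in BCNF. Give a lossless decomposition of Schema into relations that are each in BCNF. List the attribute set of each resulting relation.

{AdmitDate, Diagnosis, Dosage, NurseID}; {DoctorID, Dosage}

Candidate keys of the original relation: {AdmitDate, Diagnosis}, {DoctorID, NurseID}, {Dosage, NurseID}.
In {AdmitDate, Diagnosis, DoctorID, Dosage, NurseID}, {Dosage} is not a superkey ({Dosage}⁺ restricted to this set is {DoctorID, Dosage}), so split on Dosage --> DoctorID into {DoctorID, Dosage} and {AdmitDate, Diagnosis, Dosage, NurseID}.
{DoctorID, Dosage} is in BCNF.
{AdmitDate, Diagnosis, Dosage, NurseID} is in BCNF.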